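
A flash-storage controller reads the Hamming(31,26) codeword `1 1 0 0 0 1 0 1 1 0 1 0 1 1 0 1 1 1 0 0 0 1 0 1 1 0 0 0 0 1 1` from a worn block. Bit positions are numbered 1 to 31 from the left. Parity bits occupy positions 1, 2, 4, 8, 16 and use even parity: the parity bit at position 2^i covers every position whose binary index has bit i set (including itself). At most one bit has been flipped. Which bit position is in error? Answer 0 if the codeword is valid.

s1: b1⊕b3⊕b5⊕b7⊕b9⊕b11⊕b13⊕b15⊕b17⊕b19⊕b21⊕b23⊕b25⊕b27⊕b29⊕b31 = 1⊕0⊕0⊕0⊕1⊕1⊕1⊕0⊕1⊕0⊕0⊕0⊕1⊕0⊕0⊕1 = 1
s2: b2⊕b3⊕b6⊕b7⊕b10⊕b11⊕b14⊕b15⊕b18⊕b19⊕b22⊕b23⊕b26⊕b27⊕b30⊕b31 = 1⊕0⊕1⊕0⊕0⊕1⊕1⊕0⊕1⊕0⊕1⊕0⊕0⊕0⊕1⊕1 = 0
s4: b4⊕b5⊕b6⊕b7⊕b12⊕b13⊕b14⊕b15⊕b20⊕b21⊕b22⊕b23⊕b28⊕b29⊕b30⊕b31 = 0⊕0⊕1⊕0⊕0⊕1⊕1⊕0⊕0⊕0⊕1⊕0⊕0⊕0⊕1⊕1 = 0
s8: b8⊕b9⊕b10⊕b11⊕b12⊕b13⊕b14⊕b15⊕b24⊕b25⊕b26⊕b27⊕b28⊕b29⊕b30⊕b31 = 1⊕1⊕0⊕1⊕0⊕1⊕1⊕0⊕1⊕1⊕0⊕0⊕0⊕0⊕1⊕1 = 1
s16: b16⊕b17⊕b18⊕b19⊕b20⊕b21⊕b22⊕b23⊕b24⊕b25⊕b26⊕b27⊕b28⊕b29⊕b30⊕b31 = 1⊕1⊕1⊕0⊕0⊕0⊕1⊕0⊕1⊕1⊕0⊕0⊕0⊕0⊕1⊕1 = 0
Syndrome (s16...s1) = 01001 → position 9.

9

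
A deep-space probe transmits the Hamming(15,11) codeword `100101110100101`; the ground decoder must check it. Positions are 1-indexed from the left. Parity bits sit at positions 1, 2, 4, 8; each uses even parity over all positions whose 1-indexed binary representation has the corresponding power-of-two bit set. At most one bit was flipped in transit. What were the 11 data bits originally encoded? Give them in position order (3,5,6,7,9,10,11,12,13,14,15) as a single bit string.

00110100101

s1: b1⊕b3⊕b5⊕b7⊕b9⊕b11⊕b13⊕b15 = 1⊕0⊕0⊕1⊕0⊕0⊕1⊕1 = 0
s2: b2⊕b3⊕b6⊕b7⊕b10⊕b11⊕b14⊕b15 = 0⊕0⊕1⊕1⊕1⊕0⊕0⊕1 = 0
s4: b4⊕b5⊕b6⊕b7⊕b12⊕b13⊕b14⊕b15 = 1⊕0⊕1⊕1⊕0⊕1⊕0⊕1 = 1
s8: b8⊕b9⊕b10⊕b11⊕b12⊕b13⊕b14⊕b15 = 1⊕0⊕1⊕0⊕0⊕1⊕0⊕1 = 0
Syndrome (s8...s1) = 0100 → position 4.
Flip bit 4: corrected codeword = 100001110100101
Data bits at positions 3,5,6,7,9,10,11,12,13,14,15: 00110100101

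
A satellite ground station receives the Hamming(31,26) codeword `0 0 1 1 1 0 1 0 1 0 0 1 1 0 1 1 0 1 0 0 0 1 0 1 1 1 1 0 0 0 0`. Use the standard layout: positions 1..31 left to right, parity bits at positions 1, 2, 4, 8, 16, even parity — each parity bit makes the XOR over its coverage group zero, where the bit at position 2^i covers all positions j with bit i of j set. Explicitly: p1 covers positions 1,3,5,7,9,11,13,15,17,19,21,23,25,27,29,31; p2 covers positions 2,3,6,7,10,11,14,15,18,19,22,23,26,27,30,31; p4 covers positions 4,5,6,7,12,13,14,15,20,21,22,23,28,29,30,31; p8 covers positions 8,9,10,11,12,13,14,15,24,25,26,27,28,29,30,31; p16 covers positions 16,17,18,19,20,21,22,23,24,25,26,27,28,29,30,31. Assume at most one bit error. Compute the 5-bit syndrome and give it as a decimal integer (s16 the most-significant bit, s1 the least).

s1: b1⊕b3⊕b5⊕b7⊕b9⊕b11⊕b13⊕b15⊕b17⊕b19⊕b21⊕b23⊕b25⊕b27⊕b29⊕b31 = 0⊕1⊕1⊕1⊕1⊕0⊕1⊕1⊕0⊕0⊕0⊕0⊕1⊕1⊕0⊕0 = 0
s2: b2⊕b3⊕b6⊕b7⊕b10⊕b11⊕b14⊕b15⊕b18⊕b19⊕b22⊕b23⊕b26⊕b27⊕b30⊕b31 = 0⊕1⊕0⊕1⊕0⊕0⊕0⊕1⊕1⊕0⊕1⊕0⊕1⊕1⊕0⊕0 = 1
s4: b4⊕b5⊕b6⊕b7⊕b12⊕b13⊕b14⊕b15⊕b20⊕b21⊕b22⊕b23⊕b28⊕b29⊕b30⊕b31 = 1⊕1⊕0⊕1⊕1⊕1⊕0⊕1⊕0⊕0⊕1⊕0⊕0⊕0⊕0⊕0 = 1
s8: b8⊕b9⊕b10⊕b11⊕b12⊕b13⊕b14⊕b15⊕b24⊕b25⊕b26⊕b27⊕b28⊕b29⊕b30⊕b31 = 0⊕1⊕0⊕0⊕1⊕1⊕0⊕1⊕1⊕1⊕1⊕1⊕0⊕0⊕0⊕0 = 0
s16: b16⊕b17⊕b18⊕b19⊕b20⊕b21⊕b22⊕b23⊕b24⊕b25⊕b26⊕b27⊕b28⊕b29⊕b30⊕b31 = 1⊕0⊕1⊕0⊕0⊕0⊕1⊕0⊕1⊕1⊕1⊕1⊕0⊕0⊕0⊕0 = 1
Syndrome (s16...s1) = 10110 → position 22.

22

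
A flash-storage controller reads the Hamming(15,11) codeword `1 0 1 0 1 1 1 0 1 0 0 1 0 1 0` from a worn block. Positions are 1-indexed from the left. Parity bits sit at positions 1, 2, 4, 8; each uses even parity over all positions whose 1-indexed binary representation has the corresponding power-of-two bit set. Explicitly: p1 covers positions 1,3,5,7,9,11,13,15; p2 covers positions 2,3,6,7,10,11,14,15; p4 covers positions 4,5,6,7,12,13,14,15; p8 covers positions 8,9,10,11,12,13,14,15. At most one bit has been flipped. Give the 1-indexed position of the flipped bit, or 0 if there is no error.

s1: b1⊕b3⊕b5⊕b7⊕b9⊕b11⊕b13⊕b15 = 1⊕1⊕1⊕1⊕1⊕0⊕0⊕0 = 1
s2: b2⊕b3⊕b6⊕b7⊕b10⊕b11⊕b14⊕b15 = 0⊕1⊕1⊕1⊕0⊕0⊕1⊕0 = 0
s4: b4⊕b5⊕b6⊕b7⊕b12⊕b13⊕b14⊕b15 = 0⊕1⊕1⊕1⊕1⊕0⊕1⊕0 = 1
s8: b8⊕b9⊕b10⊕b11⊕b12⊕b13⊕b14⊕b15 = 0⊕1⊕0⊕0⊕1⊕0⊕1⊕0 = 1
Syndrome (s8...s1) = 1101 → position 13.

13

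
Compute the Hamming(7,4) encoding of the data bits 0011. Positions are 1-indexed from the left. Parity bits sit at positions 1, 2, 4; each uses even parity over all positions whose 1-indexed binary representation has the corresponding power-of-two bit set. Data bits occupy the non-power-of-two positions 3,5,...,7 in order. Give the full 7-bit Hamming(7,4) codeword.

Place data bits at non-power-of-two positions: b3=0, b5=0, b6=1, b7=1.
p1 = XOR of data positions {3,5,7} = 0⊕0⊕1 = 1
p2 = XOR of data positions {3,6,7} = 0⊕1⊕1 = 0
p4 = XOR of data positions {5,6,7} = 0⊕1⊕1 = 0
Codeword b1..b7 = 1000011

1000011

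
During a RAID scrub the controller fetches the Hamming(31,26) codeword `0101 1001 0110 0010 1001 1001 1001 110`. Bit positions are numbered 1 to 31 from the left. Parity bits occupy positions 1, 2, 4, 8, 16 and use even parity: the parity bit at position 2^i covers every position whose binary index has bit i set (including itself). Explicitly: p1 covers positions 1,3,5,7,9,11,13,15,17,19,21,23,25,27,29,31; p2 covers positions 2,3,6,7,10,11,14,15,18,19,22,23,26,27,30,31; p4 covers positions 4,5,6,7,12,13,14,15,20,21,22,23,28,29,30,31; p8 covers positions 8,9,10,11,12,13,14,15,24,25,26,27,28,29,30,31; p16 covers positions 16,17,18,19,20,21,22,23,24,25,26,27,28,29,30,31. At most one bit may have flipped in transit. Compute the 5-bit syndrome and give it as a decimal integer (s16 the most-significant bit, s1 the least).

11

s1: b1⊕b3⊕b5⊕b7⊕b9⊕b11⊕b13⊕b15⊕b17⊕b19⊕b21⊕b23⊕b25⊕b27⊕b29⊕b31 = 0⊕0⊕1⊕0⊕0⊕1⊕0⊕1⊕1⊕0⊕1⊕0⊕1⊕0⊕1⊕0 = 1
s2: b2⊕b3⊕b6⊕b7⊕b10⊕b11⊕b14⊕b15⊕b18⊕b19⊕b22⊕b23⊕b26⊕b27⊕b30⊕b31 = 1⊕0⊕0⊕0⊕1⊕1⊕0⊕1⊕0⊕0⊕0⊕0⊕0⊕0⊕1⊕0 = 1
s4: b4⊕b5⊕b6⊕b7⊕b12⊕b13⊕b14⊕b15⊕b20⊕b21⊕b22⊕b23⊕b28⊕b29⊕b30⊕b31 = 1⊕1⊕0⊕0⊕0⊕0⊕0⊕1⊕1⊕1⊕0⊕0⊕1⊕1⊕1⊕0 = 0
s8: b8⊕b9⊕b10⊕b11⊕b12⊕b13⊕b14⊕b15⊕b24⊕b25⊕b26⊕b27⊕b28⊕b29⊕b30⊕b31 = 1⊕0⊕1⊕1⊕0⊕0⊕0⊕1⊕1⊕1⊕0⊕0⊕1⊕1⊕1⊕0 = 1
s16: b16⊕b17⊕b18⊕b19⊕b20⊕b21⊕b22⊕b23⊕b24⊕b25⊕b26⊕b27⊕b28⊕b29⊕b30⊕b31 = 0⊕1⊕0⊕0⊕1⊕1⊕0⊕0⊕1⊕1⊕0⊕0⊕1⊕1⊕1⊕0 = 0
Syndrome (s16...s1) = 01011 → position 11.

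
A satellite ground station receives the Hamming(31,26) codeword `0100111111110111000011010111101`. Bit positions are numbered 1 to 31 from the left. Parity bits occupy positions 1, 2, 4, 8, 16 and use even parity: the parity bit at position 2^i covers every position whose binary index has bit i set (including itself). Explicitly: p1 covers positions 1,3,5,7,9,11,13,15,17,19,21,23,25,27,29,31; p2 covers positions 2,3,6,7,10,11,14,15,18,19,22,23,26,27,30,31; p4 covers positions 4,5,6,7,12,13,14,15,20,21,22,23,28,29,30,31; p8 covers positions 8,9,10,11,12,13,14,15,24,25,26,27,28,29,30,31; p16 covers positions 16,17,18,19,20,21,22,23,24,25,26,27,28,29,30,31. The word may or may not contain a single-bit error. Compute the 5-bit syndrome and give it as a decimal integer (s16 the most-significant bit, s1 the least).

s1: b1⊕b3⊕b5⊕b7⊕b9⊕b11⊕b13⊕b15⊕b17⊕b19⊕b21⊕b23⊕b25⊕b27⊕b29⊕b31 = 0⊕0⊕1⊕1⊕1⊕1⊕0⊕1⊕0⊕0⊕1⊕0⊕0⊕1⊕1⊕1 = 1
s2: b2⊕b3⊕b6⊕b7⊕b10⊕b11⊕b14⊕b15⊕b18⊕b19⊕b22⊕b23⊕b26⊕b27⊕b30⊕b31 = 1⊕0⊕1⊕1⊕1⊕1⊕1⊕1⊕0⊕0⊕1⊕0⊕1⊕1⊕0⊕1 = 1
s4: b4⊕b5⊕b6⊕b7⊕b12⊕b13⊕b14⊕b15⊕b20⊕b21⊕b22⊕b23⊕b28⊕b29⊕b30⊕b31 = 0⊕1⊕1⊕1⊕1⊕0⊕1⊕1⊕0⊕1⊕1⊕0⊕1⊕1⊕0⊕1 = 1
s8: b8⊕b9⊕b10⊕b11⊕b12⊕b13⊕b14⊕b15⊕b24⊕b25⊕b26⊕b27⊕b28⊕b29⊕b30⊕b31 = 1⊕1⊕1⊕1⊕1⊕0⊕1⊕1⊕1⊕0⊕1⊕1⊕1⊕1⊕0⊕1 = 1
s16: b16⊕b17⊕b18⊕b19⊕b20⊕b21⊕b22⊕b23⊕b24⊕b25⊕b26⊕b27⊕b28⊕b29⊕b30⊕b31 = 1⊕0⊕0⊕0⊕0⊕1⊕1⊕0⊕1⊕0⊕1⊕1⊕1⊕1⊕0⊕1 = 1
Syndrome (s16...s1) = 11111 → position 31.

31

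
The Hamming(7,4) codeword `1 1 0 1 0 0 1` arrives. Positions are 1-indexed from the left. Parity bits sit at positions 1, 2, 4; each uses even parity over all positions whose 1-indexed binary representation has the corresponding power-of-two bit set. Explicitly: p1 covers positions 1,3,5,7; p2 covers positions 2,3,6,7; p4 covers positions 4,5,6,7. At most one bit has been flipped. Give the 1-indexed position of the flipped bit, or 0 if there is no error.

0

s1: b1⊕b3⊕b5⊕b7 = 1⊕0⊕0⊕1 = 0
s2: b2⊕b3⊕b6⊕b7 = 1⊕0⊕0⊕1 = 0
s4: b4⊕b5⊕b6⊕b7 = 1⊕0⊕0⊕1 = 0
Syndrome (s4...s1) = 000 → position 0 (no error).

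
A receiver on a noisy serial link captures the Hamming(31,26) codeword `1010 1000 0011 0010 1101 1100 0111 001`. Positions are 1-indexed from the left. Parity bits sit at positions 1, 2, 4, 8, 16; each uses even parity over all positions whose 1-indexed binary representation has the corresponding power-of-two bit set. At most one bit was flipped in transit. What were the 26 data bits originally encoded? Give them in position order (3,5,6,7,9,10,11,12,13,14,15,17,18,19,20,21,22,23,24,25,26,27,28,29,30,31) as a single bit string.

11000011001110111001111001

s1: b1⊕b3⊕b5⊕b7⊕b9⊕b11⊕b13⊕b15⊕b17⊕b19⊕b21⊕b23⊕b25⊕b27⊕b29⊕b31 = 1⊕1⊕1⊕0⊕0⊕1⊕0⊕1⊕1⊕0⊕1⊕0⊕0⊕1⊕0⊕1 = 1
s2: b2⊕b3⊕b6⊕b7⊕b10⊕b11⊕b14⊕b15⊕b18⊕b19⊕b22⊕b23⊕b26⊕b27⊕b30⊕b31 = 0⊕1⊕0⊕0⊕0⊕1⊕0⊕1⊕1⊕0⊕1⊕0⊕1⊕1⊕0⊕1 = 0
s4: b4⊕b5⊕b6⊕b7⊕b12⊕b13⊕b14⊕b15⊕b20⊕b21⊕b22⊕b23⊕b28⊕b29⊕b30⊕b31 = 0⊕1⊕0⊕0⊕1⊕0⊕0⊕1⊕1⊕1⊕1⊕0⊕1⊕0⊕0⊕1 = 0
s8: b8⊕b9⊕b10⊕b11⊕b12⊕b13⊕b14⊕b15⊕b24⊕b25⊕b26⊕b27⊕b28⊕b29⊕b30⊕b31 = 0⊕0⊕0⊕1⊕1⊕0⊕0⊕1⊕0⊕0⊕1⊕1⊕1⊕0⊕0⊕1 = 1
s16: b16⊕b17⊕b18⊕b19⊕b20⊕b21⊕b22⊕b23⊕b24⊕b25⊕b26⊕b27⊕b28⊕b29⊕b30⊕b31 = 0⊕1⊕1⊕0⊕1⊕1⊕1⊕0⊕0⊕0⊕1⊕1⊕1⊕0⊕0⊕1 = 1
Syndrome (s16...s1) = 11001 → position 25.
Flip bit 25: corrected codeword = 1010100000110010110111001111001
Data bits at positions 3,5,6,7,9,10,11,12,13,14,15,17,18,19,20,21,22,23,24,25,26,27,28,29,30,31: 11000011001110111001111001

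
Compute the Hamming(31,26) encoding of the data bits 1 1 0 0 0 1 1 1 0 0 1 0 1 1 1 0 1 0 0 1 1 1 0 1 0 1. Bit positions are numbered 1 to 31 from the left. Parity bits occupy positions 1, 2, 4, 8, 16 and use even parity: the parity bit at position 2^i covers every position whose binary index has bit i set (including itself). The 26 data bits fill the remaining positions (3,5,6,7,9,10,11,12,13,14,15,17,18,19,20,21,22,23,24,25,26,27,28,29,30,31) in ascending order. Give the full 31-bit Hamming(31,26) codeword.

1011100101110011011101001110101

Place data bits at non-power-of-two positions: b3=1, b5=1, b6=0, b7=0, b9=0, b10=1, b11=1, b12=1, b13=0, b14=0, b15=1, b17=0, b18=1, b19=1, b20=1, b21=0, b22=1, b23=0, b24=0, b25=1, b26=1, b27=1, b28=0, b29=1, b30=0, b31=1.
p1 = XOR of data positions {3,5,7,9,11,13,15,17,19,21,23,25,27,29,31} = 1⊕1⊕0⊕0⊕1⊕0⊕1⊕0⊕1⊕0⊕0⊕1⊕1⊕1⊕1 = 1
p2 = XOR of data positions {3,6,7,10,11,14,15,18,19,22,23,26,27,30,31} = 1⊕0⊕0⊕1⊕1⊕0⊕1⊕1⊕1⊕1⊕0⊕1⊕1⊕0⊕1 = 0
p4 = XOR of data positions {5,6,7,12,13,14,15,20,21,22,23,28,29,30,31} = 1⊕0⊕0⊕1⊕0⊕0⊕1⊕1⊕0⊕1⊕0⊕0⊕1⊕0⊕1 = 1
p8 = XOR of data positions {9,10,11,12,13,14,15,24,25,26,27,28,29,30,31} = 0⊕1⊕1⊕1⊕0⊕0⊕1⊕0⊕1⊕1⊕1⊕0⊕1⊕0⊕1 = 1
p16 = XOR of data positions {17,18,19,20,21,22,23,24,25,26,27,28,29,30,31} = 0⊕1⊕1⊕1⊕0⊕1⊕0⊕0⊕1⊕1⊕1⊕0⊕1⊕0⊕1 = 1
Codeword b1..b31 = 1011100101110011011101001110101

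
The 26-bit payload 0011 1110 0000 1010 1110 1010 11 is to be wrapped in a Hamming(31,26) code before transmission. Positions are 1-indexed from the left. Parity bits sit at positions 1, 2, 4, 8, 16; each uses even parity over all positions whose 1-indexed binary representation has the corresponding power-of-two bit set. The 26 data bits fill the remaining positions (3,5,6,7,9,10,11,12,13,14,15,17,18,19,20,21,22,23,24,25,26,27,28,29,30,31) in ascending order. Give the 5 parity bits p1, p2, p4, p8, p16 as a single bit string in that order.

10001

Place data bits at non-power-of-two positions: b3=0, b5=0, b6=1, b7=1, b9=1, b10=1, b11=1, b12=0, b13=0, b14=0, b15=0, b17=0, b18=1, b19=0, b20=1, b21=0, b22=1, b23=1, b24=1, b25=0, b26=1, b27=0, b28=1, b29=0, b30=1, b31=1.
p1 = XOR of data positions {3,5,7,9,11,13,15,17,19,21,23,25,27,29,31} = 0⊕0⊕1⊕1⊕1⊕0⊕0⊕0⊕0⊕0⊕1⊕0⊕0⊕0⊕1 = 1
p2 = XOR of data positions {3,6,7,10,11,14,15,18,19,22,23,26,27,30,31} = 0⊕1⊕1⊕1⊕1⊕0⊕0⊕1⊕0⊕1⊕1⊕1⊕0⊕1⊕1 = 0
p4 = XOR of data positions {5,6,7,12,13,14,15,20,21,22,23,28,29,30,31} = 0⊕1⊕1⊕0⊕0⊕0⊕0⊕1⊕0⊕1⊕1⊕1⊕0⊕1⊕1 = 0
p8 = XOR of data positions {9,10,11,12,13,14,15,24,25,26,27,28,29,30,31} = 1⊕1⊕1⊕0⊕0⊕0⊕0⊕1⊕0⊕1⊕0⊕1⊕0⊕1⊕1 = 0
p16 = XOR of data positions {17,18,19,20,21,22,23,24,25,26,27,28,29,30,31} = 0⊕1⊕0⊕1⊕0⊕1⊕1⊕1⊕0⊕1⊕0⊕1⊕0⊕1⊕1 = 1
Parity bits p1,p2,p4,p8,p16 = 10001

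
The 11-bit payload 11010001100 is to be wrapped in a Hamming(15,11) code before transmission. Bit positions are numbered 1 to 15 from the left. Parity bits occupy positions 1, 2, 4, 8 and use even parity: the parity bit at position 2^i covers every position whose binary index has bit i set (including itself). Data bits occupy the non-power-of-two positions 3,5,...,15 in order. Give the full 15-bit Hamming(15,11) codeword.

001010100001100

Place data bits at non-power-of-two positions: b3=1, b5=1, b6=0, b7=1, b9=0, b10=0, b11=0, b12=1, b13=1, b14=0, b15=0.
p1 = XOR of data positions {3,5,7,9,11,13,15} = 1⊕1⊕1⊕0⊕0⊕1⊕0 = 0
p2 = XOR of data positions {3,6,7,10,11,14,15} = 1⊕0⊕1⊕0⊕0⊕0⊕0 = 0
p4 = XOR of data positions {5,6,7,12,13,14,15} = 1⊕0⊕1⊕1⊕1⊕0⊕0 = 0
p8 = XOR of data positions {9,10,11,12,13,14,15} = 0⊕0⊕0⊕1⊕1⊕0⊕0 = 0
Codeword b1..b15 = 001010100001100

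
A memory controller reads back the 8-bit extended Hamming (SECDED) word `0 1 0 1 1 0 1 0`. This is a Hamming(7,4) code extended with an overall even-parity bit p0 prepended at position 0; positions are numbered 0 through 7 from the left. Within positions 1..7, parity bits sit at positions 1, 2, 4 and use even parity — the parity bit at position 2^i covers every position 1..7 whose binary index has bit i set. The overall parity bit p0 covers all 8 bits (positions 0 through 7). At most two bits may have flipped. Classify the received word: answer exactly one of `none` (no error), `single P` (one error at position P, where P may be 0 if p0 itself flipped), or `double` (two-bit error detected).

none

s1: b1⊕b3⊕b5⊕b7 = 1⊕1⊕0⊕0 = 0
s2: b2⊕b3⊕b6⊕b7 = 0⊕1⊕1⊕0 = 0
s4: b4⊕b5⊕b6⊕b7 = 1⊕0⊕1⊕0 = 0
Syndrome (s4...s1) = 000 → position 0 (no error).
Overall parity (XOR of all 8 bits, including p0): 0⊕1⊕0⊕1⊕1⊕0⊕1⊕0 = 0
Overall=0, syndrome position=0 → no error.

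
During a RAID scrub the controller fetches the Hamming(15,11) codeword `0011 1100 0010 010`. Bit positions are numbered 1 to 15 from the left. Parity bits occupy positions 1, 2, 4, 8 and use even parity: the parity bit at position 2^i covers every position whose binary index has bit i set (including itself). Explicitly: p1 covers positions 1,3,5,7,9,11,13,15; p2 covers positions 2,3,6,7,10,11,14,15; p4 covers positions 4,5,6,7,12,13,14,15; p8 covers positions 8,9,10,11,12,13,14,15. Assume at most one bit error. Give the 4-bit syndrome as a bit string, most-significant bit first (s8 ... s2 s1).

0001

s1: b1⊕b3⊕b5⊕b7⊕b9⊕b11⊕b13⊕b15 = 0⊕1⊕1⊕0⊕0⊕1⊕0⊕0 = 1
s2: b2⊕b3⊕b6⊕b7⊕b10⊕b11⊕b14⊕b15 = 0⊕1⊕1⊕0⊕0⊕1⊕1⊕0 = 0
s4: b4⊕b5⊕b6⊕b7⊕b12⊕b13⊕b14⊕b15 = 1⊕1⊕1⊕0⊕0⊕0⊕1⊕0 = 0
s8: b8⊕b9⊕b10⊕b11⊕b12⊕b13⊕b14⊕b15 = 0⊕0⊕0⊕1⊕0⊕0⊕1⊕0 = 0
Syndrome (s8...s1) = 0001 → position 1.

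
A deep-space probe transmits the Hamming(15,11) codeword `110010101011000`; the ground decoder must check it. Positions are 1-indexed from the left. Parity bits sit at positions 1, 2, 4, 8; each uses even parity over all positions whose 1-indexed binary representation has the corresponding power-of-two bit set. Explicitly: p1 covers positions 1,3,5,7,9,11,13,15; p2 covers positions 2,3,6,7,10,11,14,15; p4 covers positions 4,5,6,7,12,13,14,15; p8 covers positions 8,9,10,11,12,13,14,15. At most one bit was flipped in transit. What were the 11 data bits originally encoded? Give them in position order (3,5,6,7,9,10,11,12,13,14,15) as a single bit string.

01011011001

s1: b1⊕b3⊕b5⊕b7⊕b9⊕b11⊕b13⊕b15 = 1⊕0⊕1⊕1⊕1⊕1⊕0⊕0 = 1
s2: b2⊕b3⊕b6⊕b7⊕b10⊕b11⊕b14⊕b15 = 1⊕0⊕0⊕1⊕0⊕1⊕0⊕0 = 1
s4: b4⊕b5⊕b6⊕b7⊕b12⊕b13⊕b14⊕b15 = 0⊕1⊕0⊕1⊕1⊕0⊕0⊕0 = 1
s8: b8⊕b9⊕b10⊕b11⊕b12⊕b13⊕b14⊕b15 = 0⊕1⊕0⊕1⊕1⊕0⊕0⊕0 = 1
Syndrome (s8...s1) = 1111 → position 15.
Flip bit 15: corrected codeword = 110010101011001
Data bits at positions 3,5,6,7,9,10,11,12,13,14,15: 01011011001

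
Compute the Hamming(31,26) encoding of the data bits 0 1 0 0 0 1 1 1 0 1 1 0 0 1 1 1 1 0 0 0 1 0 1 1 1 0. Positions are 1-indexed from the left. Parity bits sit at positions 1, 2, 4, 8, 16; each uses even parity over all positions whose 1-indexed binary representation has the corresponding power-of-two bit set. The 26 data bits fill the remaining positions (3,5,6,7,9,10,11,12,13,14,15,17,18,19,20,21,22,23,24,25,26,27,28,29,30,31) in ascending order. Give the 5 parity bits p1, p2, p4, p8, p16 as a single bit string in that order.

Place data bits at non-power-of-two positions: b3=0, b5=1, b6=0, b7=0, b9=0, b10=1, b11=1, b12=1, b13=0, b14=1, b15=1, b17=0, b18=0, b19=1, b20=1, b21=1, b22=1, b23=0, b24=0, b25=0, b26=1, b27=0, b28=1, b29=1, b30=1, b31=0.
p1 = XOR of data positions {3,5,7,9,11,13,15,17,19,21,23,25,27,29,31} = 0⊕1⊕0⊕0⊕1⊕0⊕1⊕0⊕1⊕1⊕0⊕0⊕0⊕1⊕0 = 0
p2 = XOR of data positions {3,6,7,10,11,14,15,18,19,22,23,26,27,30,31} = 0⊕0⊕0⊕1⊕1⊕1⊕1⊕0⊕1⊕1⊕0⊕1⊕0⊕1⊕0 = 0
p4 = XOR of data positions {5,6,7,12,13,14,15,20,21,22,23,28,29,30,31} = 1⊕0⊕0⊕1⊕0⊕1⊕1⊕1⊕1⊕1⊕0⊕1⊕1⊕1⊕0 = 0
p8 = XOR of data positions {9,10,11,12,13,14,15,24,25,26,27,28,29,30,31} = 0⊕1⊕1⊕1⊕0⊕1⊕1⊕0⊕0⊕1⊕0⊕1⊕1⊕1⊕0 = 1
p16 = XOR of data positions {17,18,19,20,21,22,23,24,25,26,27,28,29,30,31} = 0⊕0⊕1⊕1⊕1⊕1⊕0⊕0⊕0⊕1⊕0⊕1⊕1⊕1⊕0 = 0
Parity bits p1,p2,p4,p8,p16 = 00010

00010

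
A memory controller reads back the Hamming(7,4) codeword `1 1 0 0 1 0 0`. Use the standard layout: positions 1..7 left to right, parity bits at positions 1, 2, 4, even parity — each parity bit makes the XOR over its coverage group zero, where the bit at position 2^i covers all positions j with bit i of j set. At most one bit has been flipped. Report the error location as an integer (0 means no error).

6

s1: b1⊕b3⊕b5⊕b7 = 1⊕0⊕1⊕0 = 0
s2: b2⊕b3⊕b6⊕b7 = 1⊕0⊕0⊕0 = 1
s4: b4⊕b5⊕b6⊕b7 = 0⊕1⊕0⊕0 = 1
Syndrome (s4...s1) = 110 → position 6.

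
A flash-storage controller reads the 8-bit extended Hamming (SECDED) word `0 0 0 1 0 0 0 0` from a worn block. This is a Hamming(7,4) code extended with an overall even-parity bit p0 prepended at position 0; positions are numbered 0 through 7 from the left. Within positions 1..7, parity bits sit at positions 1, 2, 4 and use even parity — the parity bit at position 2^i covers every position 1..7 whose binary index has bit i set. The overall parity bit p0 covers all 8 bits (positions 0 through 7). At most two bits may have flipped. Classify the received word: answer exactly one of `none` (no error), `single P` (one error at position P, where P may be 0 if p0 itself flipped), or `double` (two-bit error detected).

s1: b1⊕b3⊕b5⊕b7 = 0⊕1⊕0⊕0 = 1
s2: b2⊕b3⊕b6⊕b7 = 0⊕1⊕0⊕0 = 1
s4: b4⊕b5⊕b6⊕b7 = 0⊕0⊕0⊕0 = 0
Syndrome (s4...s1) = 011 → position 3.
Overall parity (XOR of all 8 bits, including p0): 0⊕0⊕0⊕1⊕0⊕0⊕0⊕0 = 1
Overall=1, syndrome position=3 → single-bit error at position 3.

single 3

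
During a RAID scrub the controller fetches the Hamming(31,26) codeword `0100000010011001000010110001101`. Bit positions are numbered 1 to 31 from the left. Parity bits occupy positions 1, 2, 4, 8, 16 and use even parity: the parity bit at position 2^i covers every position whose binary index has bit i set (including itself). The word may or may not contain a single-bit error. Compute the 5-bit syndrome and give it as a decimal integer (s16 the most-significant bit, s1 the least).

30

s1: b1⊕b3⊕b5⊕b7⊕b9⊕b11⊕b13⊕b15⊕b17⊕b19⊕b21⊕b23⊕b25⊕b27⊕b29⊕b31 = 0⊕0⊕0⊕0⊕1⊕0⊕1⊕0⊕0⊕0⊕1⊕1⊕0⊕0⊕1⊕1 = 0
s2: b2⊕b3⊕b6⊕b7⊕b10⊕b11⊕b14⊕b15⊕b18⊕b19⊕b22⊕b23⊕b26⊕b27⊕b30⊕b31 = 1⊕0⊕0⊕0⊕0⊕0⊕0⊕0⊕0⊕0⊕0⊕1⊕0⊕0⊕0⊕1 = 1
s4: b4⊕b5⊕b6⊕b7⊕b12⊕b13⊕b14⊕b15⊕b20⊕b21⊕b22⊕b23⊕b28⊕b29⊕b30⊕b31 = 0⊕0⊕0⊕0⊕1⊕1⊕0⊕0⊕0⊕1⊕0⊕1⊕1⊕1⊕0⊕1 = 1
s8: b8⊕b9⊕b10⊕b11⊕b12⊕b13⊕b14⊕b15⊕b24⊕b25⊕b26⊕b27⊕b28⊕b29⊕b30⊕b31 = 0⊕1⊕0⊕0⊕1⊕1⊕0⊕0⊕1⊕0⊕0⊕0⊕1⊕1⊕0⊕1 = 1
s16: b16⊕b17⊕b18⊕b19⊕b20⊕b21⊕b22⊕b23⊕b24⊕b25⊕b26⊕b27⊕b28⊕b29⊕b30⊕b31 = 1⊕0⊕0⊕0⊕0⊕1⊕0⊕1⊕1⊕0⊕0⊕0⊕1⊕1⊕0⊕1 = 1
Syndrome (s16...s1) = 11110 → position 30.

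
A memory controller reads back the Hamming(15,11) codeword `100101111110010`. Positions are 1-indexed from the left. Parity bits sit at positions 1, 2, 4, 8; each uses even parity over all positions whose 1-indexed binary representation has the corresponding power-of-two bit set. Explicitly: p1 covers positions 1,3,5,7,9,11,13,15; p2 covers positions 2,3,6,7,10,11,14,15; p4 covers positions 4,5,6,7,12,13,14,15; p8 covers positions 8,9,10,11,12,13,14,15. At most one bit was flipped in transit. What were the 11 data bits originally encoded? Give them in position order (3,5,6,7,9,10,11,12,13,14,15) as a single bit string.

00111010010

s1: b1⊕b3⊕b5⊕b7⊕b9⊕b11⊕b13⊕b15 = 1⊕0⊕0⊕1⊕1⊕1⊕0⊕0 = 0
s2: b2⊕b3⊕b6⊕b7⊕b10⊕b11⊕b14⊕b15 = 0⊕0⊕1⊕1⊕1⊕1⊕1⊕0 = 1
s4: b4⊕b5⊕b6⊕b7⊕b12⊕b13⊕b14⊕b15 = 1⊕0⊕1⊕1⊕0⊕0⊕1⊕0 = 0
s8: b8⊕b9⊕b10⊕b11⊕b12⊕b13⊕b14⊕b15 = 1⊕1⊕1⊕1⊕0⊕0⊕1⊕0 = 1
Syndrome (s8...s1) = 1010 → position 10.
Flip bit 10: corrected codeword = 100101111010010
Data bits at positions 3,5,6,7,9,10,11,12,13,14,15: 00111010010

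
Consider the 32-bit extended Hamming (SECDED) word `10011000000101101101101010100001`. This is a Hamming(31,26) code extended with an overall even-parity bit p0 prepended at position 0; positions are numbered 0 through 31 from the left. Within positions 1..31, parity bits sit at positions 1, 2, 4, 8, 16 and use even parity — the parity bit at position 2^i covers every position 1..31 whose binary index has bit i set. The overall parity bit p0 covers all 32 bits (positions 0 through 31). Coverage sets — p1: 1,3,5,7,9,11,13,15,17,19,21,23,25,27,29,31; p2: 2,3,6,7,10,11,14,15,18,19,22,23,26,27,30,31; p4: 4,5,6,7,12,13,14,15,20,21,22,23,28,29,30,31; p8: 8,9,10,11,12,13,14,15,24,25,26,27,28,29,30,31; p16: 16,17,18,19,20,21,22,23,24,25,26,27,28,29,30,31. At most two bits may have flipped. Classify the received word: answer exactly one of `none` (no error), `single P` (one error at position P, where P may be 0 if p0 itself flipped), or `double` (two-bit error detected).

s1: b1⊕b3⊕b5⊕b7⊕b9⊕b11⊕b13⊕b15⊕b17⊕b19⊕b21⊕b23⊕b25⊕b27⊕b29⊕b31 = 0⊕1⊕0⊕0⊕0⊕1⊕1⊕0⊕1⊕1⊕0⊕0⊕0⊕0⊕0⊕1 = 0
s2: b2⊕b3⊕b6⊕b7⊕b10⊕b11⊕b14⊕b15⊕b18⊕b19⊕b22⊕b23⊕b26⊕b27⊕b30⊕b31 = 0⊕1⊕0⊕0⊕0⊕1⊕1⊕0⊕0⊕1⊕1⊕0⊕1⊕0⊕0⊕1 = 1
s4: b4⊕b5⊕b6⊕b7⊕b12⊕b13⊕b14⊕b15⊕b20⊕b21⊕b22⊕b23⊕b28⊕b29⊕b30⊕b31 = 1⊕0⊕0⊕0⊕0⊕1⊕1⊕0⊕1⊕0⊕1⊕0⊕0⊕0⊕0⊕1 = 0
s8: b8⊕b9⊕b10⊕b11⊕b12⊕b13⊕b14⊕b15⊕b24⊕b25⊕b26⊕b27⊕b28⊕b29⊕b30⊕b31 = 0⊕0⊕0⊕1⊕0⊕1⊕1⊕0⊕1⊕0⊕1⊕0⊕0⊕0⊕0⊕1 = 0
s16: b16⊕b17⊕b18⊕b19⊕b20⊕b21⊕b22⊕b23⊕b24⊕b25⊕b26⊕b27⊕b28⊕b29⊕b30⊕b31 = 1⊕1⊕0⊕1⊕1⊕0⊕1⊕0⊕1⊕0⊕1⊕0⊕0⊕0⊕0⊕1 = 0
Syndrome (s16...s1) = 00010 → position 2.
Overall parity (XOR of all 32 bits, including p0): 1⊕0⊕0⊕1⊕1⊕0⊕0⊕0⊕0⊕0⊕0⊕1⊕0⊕1⊕1⊕0⊕1⊕1⊕0⊕1⊕1⊕0⊕1⊕0⊕1⊕0⊕1⊕0⊕0⊕0⊕0⊕1 = 0
Overall=0, syndrome position=2 → double-bit error detected (uncorrectable).

double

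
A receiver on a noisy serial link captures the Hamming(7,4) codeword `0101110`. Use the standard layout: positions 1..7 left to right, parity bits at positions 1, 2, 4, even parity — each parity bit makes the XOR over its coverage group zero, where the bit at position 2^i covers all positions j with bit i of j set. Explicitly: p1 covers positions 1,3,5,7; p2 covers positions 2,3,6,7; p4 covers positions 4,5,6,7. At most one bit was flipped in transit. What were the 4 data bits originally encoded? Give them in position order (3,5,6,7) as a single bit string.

0010

s1: b1⊕b3⊕b5⊕b7 = 0⊕0⊕1⊕0 = 1
s2: b2⊕b3⊕b6⊕b7 = 1⊕0⊕1⊕0 = 0
s4: b4⊕b5⊕b6⊕b7 = 1⊕1⊕1⊕0 = 1
Syndrome (s4...s1) = 101 → position 5.
Flip bit 5: corrected codeword = 0101010
Data bits at positions 3,5,6,7: 0010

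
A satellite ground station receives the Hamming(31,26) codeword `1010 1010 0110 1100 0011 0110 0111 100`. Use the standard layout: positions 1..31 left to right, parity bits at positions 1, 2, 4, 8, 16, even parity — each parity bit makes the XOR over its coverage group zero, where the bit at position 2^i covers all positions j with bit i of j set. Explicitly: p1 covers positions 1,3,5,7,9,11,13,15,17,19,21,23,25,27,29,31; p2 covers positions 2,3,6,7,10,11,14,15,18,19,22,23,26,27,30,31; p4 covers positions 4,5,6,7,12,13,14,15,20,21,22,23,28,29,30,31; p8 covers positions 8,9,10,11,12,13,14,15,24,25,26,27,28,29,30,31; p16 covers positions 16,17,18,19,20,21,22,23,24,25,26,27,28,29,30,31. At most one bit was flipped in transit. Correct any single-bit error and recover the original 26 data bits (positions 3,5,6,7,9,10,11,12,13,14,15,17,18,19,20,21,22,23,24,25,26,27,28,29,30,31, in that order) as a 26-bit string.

11010110110001101100111100

s1: b1⊕b3⊕b5⊕b7⊕b9⊕b11⊕b13⊕b15⊕b17⊕b19⊕b21⊕b23⊕b25⊕b27⊕b29⊕b31 = 1⊕1⊕1⊕1⊕0⊕1⊕1⊕0⊕0⊕1⊕0⊕1⊕0⊕1⊕1⊕0 = 0
s2: b2⊕b3⊕b6⊕b7⊕b10⊕b11⊕b14⊕b15⊕b18⊕b19⊕b22⊕b23⊕b26⊕b27⊕b30⊕b31 = 0⊕1⊕0⊕1⊕1⊕1⊕1⊕0⊕0⊕1⊕1⊕1⊕1⊕1⊕0⊕0 = 0
s4: b4⊕b5⊕b6⊕b7⊕b12⊕b13⊕b14⊕b15⊕b20⊕b21⊕b22⊕b23⊕b28⊕b29⊕b30⊕b31 = 0⊕1⊕0⊕1⊕0⊕1⊕1⊕0⊕1⊕0⊕1⊕1⊕1⊕1⊕0⊕0 = 1
s8: b8⊕b9⊕b10⊕b11⊕b12⊕b13⊕b14⊕b15⊕b24⊕b25⊕b26⊕b27⊕b28⊕b29⊕b30⊕b31 = 0⊕0⊕1⊕1⊕0⊕1⊕1⊕0⊕0⊕0⊕1⊕1⊕1⊕1⊕0⊕0 = 0
s16: b16⊕b17⊕b18⊕b19⊕b20⊕b21⊕b22⊕b23⊕b24⊕b25⊕b26⊕b27⊕b28⊕b29⊕b30⊕b31 = 0⊕0⊕0⊕1⊕1⊕0⊕1⊕1⊕0⊕0⊕1⊕1⊕1⊕1⊕0⊕0 = 0
Syndrome (s16...s1) = 00100 → position 4.
Flip bit 4: corrected codeword = 1011101001101100001101100111100
Data bits at positions 3,5,6,7,9,10,11,12,13,14,15,17,18,19,20,21,22,23,24,25,26,27,28,29,30,31: 11010110110001101100111100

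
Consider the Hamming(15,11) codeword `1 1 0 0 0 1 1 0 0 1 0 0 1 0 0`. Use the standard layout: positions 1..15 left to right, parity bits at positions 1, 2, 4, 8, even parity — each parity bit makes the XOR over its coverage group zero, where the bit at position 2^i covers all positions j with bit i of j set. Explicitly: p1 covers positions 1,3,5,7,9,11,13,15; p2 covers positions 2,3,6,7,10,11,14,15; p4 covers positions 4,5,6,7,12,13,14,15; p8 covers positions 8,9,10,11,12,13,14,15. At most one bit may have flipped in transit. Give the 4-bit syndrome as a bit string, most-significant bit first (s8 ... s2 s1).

0101

s1: b1⊕b3⊕b5⊕b7⊕b9⊕b11⊕b13⊕b15 = 1⊕0⊕0⊕1⊕0⊕0⊕1⊕0 = 1
s2: b2⊕b3⊕b6⊕b7⊕b10⊕b11⊕b14⊕b15 = 1⊕0⊕1⊕1⊕1⊕0⊕0⊕0 = 0
s4: b4⊕b5⊕b6⊕b7⊕b12⊕b13⊕b14⊕b15 = 0⊕0⊕1⊕1⊕0⊕1⊕0⊕0 = 1
s8: b8⊕b9⊕b10⊕b11⊕b12⊕b13⊕b14⊕b15 = 0⊕0⊕1⊕0⊕0⊕1⊕0⊕0 = 0
Syndrome (s8...s1) = 0101 → position 5.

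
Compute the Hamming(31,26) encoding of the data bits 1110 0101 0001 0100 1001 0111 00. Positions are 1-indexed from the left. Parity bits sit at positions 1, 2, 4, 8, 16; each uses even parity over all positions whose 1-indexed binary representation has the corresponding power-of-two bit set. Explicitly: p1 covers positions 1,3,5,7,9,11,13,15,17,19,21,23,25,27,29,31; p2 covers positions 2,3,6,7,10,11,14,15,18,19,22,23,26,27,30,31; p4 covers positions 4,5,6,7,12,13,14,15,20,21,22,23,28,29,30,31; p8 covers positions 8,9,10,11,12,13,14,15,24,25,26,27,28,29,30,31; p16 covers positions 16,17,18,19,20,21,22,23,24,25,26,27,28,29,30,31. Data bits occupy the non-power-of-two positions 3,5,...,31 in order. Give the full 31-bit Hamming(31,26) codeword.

Place data bits at non-power-of-two positions: b3=1, b5=1, b6=1, b7=0, b9=0, b10=1, b11=0, b12=1, b13=0, b14=0, b15=0, b17=1, b18=0, b19=1, b20=0, b21=0, b22=1, b23=0, b24=0, b25=1, b26=0, b27=1, b28=1, b29=1, b30=0, b31=0.
p1 = XOR of data positions {3,5,7,9,11,13,15,17,19,21,23,25,27,29,31} = 1⊕1⊕0⊕0⊕0⊕0⊕0⊕1⊕1⊕0⊕0⊕1⊕1⊕1⊕0 = 1
p2 = XOR of data positions {3,6,7,10,11,14,15,18,19,22,23,26,27,30,31} = 1⊕1⊕0⊕1⊕0⊕0⊕0⊕0⊕1⊕1⊕0⊕0⊕1⊕0⊕0 = 0
p4 = XOR of data positions {5,6,7,12,13,14,15,20,21,22,23,28,29,30,31} = 1⊕1⊕0⊕1⊕0⊕0⊕0⊕0⊕0⊕1⊕0⊕1⊕1⊕0⊕0 = 0
p8 = XOR of data positions {9,10,11,12,13,14,15,24,25,26,27,28,29,30,31} = 0⊕1⊕0⊕1⊕0⊕0⊕0⊕0⊕1⊕0⊕1⊕1⊕1⊕0⊕0 = 0
p16 = XOR of data positions {17,18,19,20,21,22,23,24,25,26,27,28,29,30,31} = 1⊕0⊕1⊕0⊕0⊕1⊕0⊕0⊕1⊕0⊕1⊕1⊕1⊕0⊕0 = 1
Codeword b1..b31 = 1010110001010001101001001011100

1010110001010001101001001011100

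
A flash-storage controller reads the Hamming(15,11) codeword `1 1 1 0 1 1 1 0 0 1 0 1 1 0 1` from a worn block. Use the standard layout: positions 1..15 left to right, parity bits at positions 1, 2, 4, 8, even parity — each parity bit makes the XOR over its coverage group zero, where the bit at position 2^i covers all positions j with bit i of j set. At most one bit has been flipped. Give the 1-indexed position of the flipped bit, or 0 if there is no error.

0

s1: b1⊕b3⊕b5⊕b7⊕b9⊕b11⊕b13⊕b15 = 1⊕1⊕1⊕1⊕0⊕0⊕1⊕1 = 0
s2: b2⊕b3⊕b6⊕b7⊕b10⊕b11⊕b14⊕b15 = 1⊕1⊕1⊕1⊕1⊕0⊕0⊕1 = 0
s4: b4⊕b5⊕b6⊕b7⊕b12⊕b13⊕b14⊕b15 = 0⊕1⊕1⊕1⊕1⊕1⊕0⊕1 = 0
s8: b8⊕b9⊕b10⊕b11⊕b12⊕b13⊕b14⊕b15 = 0⊕0⊕1⊕0⊕1⊕1⊕0⊕1 = 0
Syndrome (s8...s1) = 0000 → position 0 (no error).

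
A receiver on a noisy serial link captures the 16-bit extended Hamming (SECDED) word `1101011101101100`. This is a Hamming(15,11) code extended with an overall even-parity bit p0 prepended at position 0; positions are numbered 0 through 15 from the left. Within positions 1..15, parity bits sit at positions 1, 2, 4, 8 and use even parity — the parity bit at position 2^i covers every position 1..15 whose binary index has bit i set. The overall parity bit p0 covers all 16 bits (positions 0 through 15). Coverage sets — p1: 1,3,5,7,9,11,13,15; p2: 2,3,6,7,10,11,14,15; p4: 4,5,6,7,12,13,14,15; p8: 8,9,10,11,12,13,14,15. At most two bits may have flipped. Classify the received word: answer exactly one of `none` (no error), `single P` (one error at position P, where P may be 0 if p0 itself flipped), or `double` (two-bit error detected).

s1: b1⊕b3⊕b5⊕b7⊕b9⊕b11⊕b13⊕b15 = 1⊕1⊕1⊕1⊕1⊕0⊕1⊕0 = 0
s2: b2⊕b3⊕b6⊕b7⊕b10⊕b11⊕b14⊕b15 = 0⊕1⊕1⊕1⊕1⊕0⊕0⊕0 = 0
s4: b4⊕b5⊕b6⊕b7⊕b12⊕b13⊕b14⊕b15 = 0⊕1⊕1⊕1⊕1⊕1⊕0⊕0 = 1
s8: b8⊕b9⊕b10⊕b11⊕b12⊕b13⊕b14⊕b15 = 0⊕1⊕1⊕0⊕1⊕1⊕0⊕0 = 0
Syndrome (s8...s1) = 0100 → position 4.
Overall parity (XOR of all 16 bits, including p0): 1⊕1⊕0⊕1⊕0⊕1⊕1⊕1⊕0⊕1⊕1⊕0⊕1⊕1⊕0⊕0 = 0
Overall=0, syndrome position=4 → double-bit error detected (uncorrectable).

double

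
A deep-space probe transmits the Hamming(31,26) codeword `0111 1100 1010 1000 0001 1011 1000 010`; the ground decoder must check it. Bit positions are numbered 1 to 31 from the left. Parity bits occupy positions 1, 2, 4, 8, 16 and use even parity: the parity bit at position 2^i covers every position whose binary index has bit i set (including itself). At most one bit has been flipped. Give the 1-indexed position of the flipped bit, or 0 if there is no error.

0

s1: b1⊕b3⊕b5⊕b7⊕b9⊕b11⊕b13⊕b15⊕b17⊕b19⊕b21⊕b23⊕b25⊕b27⊕b29⊕b31 = 0⊕1⊕1⊕0⊕1⊕1⊕1⊕0⊕0⊕0⊕1⊕1⊕1⊕0⊕0⊕0 = 0
s2: b2⊕b3⊕b6⊕b7⊕b10⊕b11⊕b14⊕b15⊕b18⊕b19⊕b22⊕b23⊕b26⊕b27⊕b30⊕b31 = 1⊕1⊕1⊕0⊕0⊕1⊕0⊕0⊕0⊕0⊕0⊕1⊕0⊕0⊕1⊕0 = 0
s4: b4⊕b5⊕b6⊕b7⊕b12⊕b13⊕b14⊕b15⊕b20⊕b21⊕b22⊕b23⊕b28⊕b29⊕b30⊕b31 = 1⊕1⊕1⊕0⊕0⊕1⊕0⊕0⊕1⊕1⊕0⊕1⊕0⊕0⊕1⊕0 = 0
s8: b8⊕b9⊕b10⊕b11⊕b12⊕b13⊕b14⊕b15⊕b24⊕b25⊕b26⊕b27⊕b28⊕b29⊕b30⊕b31 = 0⊕1⊕0⊕1⊕0⊕1⊕0⊕0⊕1⊕1⊕0⊕0⊕0⊕0⊕1⊕0 = 0
s16: b16⊕b17⊕b18⊕b19⊕b20⊕b21⊕b22⊕b23⊕b24⊕b25⊕b26⊕b27⊕b28⊕b29⊕b30⊕b31 = 0⊕0⊕0⊕0⊕1⊕1⊕0⊕1⊕1⊕1⊕0⊕0⊕0⊕0⊕1⊕0 = 0
Syndrome (s16...s1) = 00000 → position 0 (no error).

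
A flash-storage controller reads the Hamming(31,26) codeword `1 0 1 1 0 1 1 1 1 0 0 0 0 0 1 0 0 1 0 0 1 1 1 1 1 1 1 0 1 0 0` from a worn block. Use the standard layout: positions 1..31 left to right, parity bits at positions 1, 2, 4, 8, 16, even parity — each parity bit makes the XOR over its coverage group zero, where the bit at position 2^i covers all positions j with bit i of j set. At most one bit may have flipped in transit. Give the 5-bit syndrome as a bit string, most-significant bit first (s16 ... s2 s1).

10010

s1: b1⊕b3⊕b5⊕b7⊕b9⊕b11⊕b13⊕b15⊕b17⊕b19⊕b21⊕b23⊕b25⊕b27⊕b29⊕b31 = 1⊕1⊕0⊕1⊕1⊕0⊕0⊕1⊕0⊕0⊕1⊕1⊕1⊕1⊕1⊕0 = 0
s2: b2⊕b3⊕b6⊕b7⊕b10⊕b11⊕b14⊕b15⊕b18⊕b19⊕b22⊕b23⊕b26⊕b27⊕b30⊕b31 = 0⊕1⊕1⊕1⊕0⊕0⊕0⊕1⊕1⊕0⊕1⊕1⊕1⊕1⊕0⊕0 = 1
s4: b4⊕b5⊕b6⊕b7⊕b12⊕b13⊕b14⊕b15⊕b20⊕b21⊕b22⊕b23⊕b28⊕b29⊕b30⊕b31 = 1⊕0⊕1⊕1⊕0⊕0⊕0⊕1⊕0⊕1⊕1⊕1⊕0⊕1⊕0⊕0 = 0
s8: b8⊕b9⊕b10⊕b11⊕b12⊕b13⊕b14⊕b15⊕b24⊕b25⊕b26⊕b27⊕b28⊕b29⊕b30⊕b31 = 1⊕1⊕0⊕0⊕0⊕0⊕0⊕1⊕1⊕1⊕1⊕1⊕0⊕1⊕0⊕0 = 0
s16: b16⊕b17⊕b18⊕b19⊕b20⊕b21⊕b22⊕b23⊕b24⊕b25⊕b26⊕b27⊕b28⊕b29⊕b30⊕b31 = 0⊕0⊕1⊕0⊕0⊕1⊕1⊕1⊕1⊕1⊕1⊕1⊕0⊕1⊕0⊕0 = 1
Syndrome (s16...s1) = 10010 → position 18.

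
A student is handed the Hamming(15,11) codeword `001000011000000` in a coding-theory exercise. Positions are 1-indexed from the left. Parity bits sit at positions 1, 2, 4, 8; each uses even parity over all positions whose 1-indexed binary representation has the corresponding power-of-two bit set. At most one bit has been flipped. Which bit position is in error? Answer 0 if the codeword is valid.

2

s1: b1⊕b3⊕b5⊕b7⊕b9⊕b11⊕b13⊕b15 = 0⊕1⊕0⊕0⊕1⊕0⊕0⊕0 = 0
s2: b2⊕b3⊕b6⊕b7⊕b10⊕b11⊕b14⊕b15 = 0⊕1⊕0⊕0⊕0⊕0⊕0⊕0 = 1
s4: b4⊕b5⊕b6⊕b7⊕b12⊕b13⊕b14⊕b15 = 0⊕0⊕0⊕0⊕0⊕0⊕0⊕0 = 0
s8: b8⊕b9⊕b10⊕b11⊕b12⊕b13⊕b14⊕b15 = 1⊕1⊕0⊕0⊕0⊕0⊕0⊕0 = 0
Syndrome (s8...s1) = 0010 → position 2.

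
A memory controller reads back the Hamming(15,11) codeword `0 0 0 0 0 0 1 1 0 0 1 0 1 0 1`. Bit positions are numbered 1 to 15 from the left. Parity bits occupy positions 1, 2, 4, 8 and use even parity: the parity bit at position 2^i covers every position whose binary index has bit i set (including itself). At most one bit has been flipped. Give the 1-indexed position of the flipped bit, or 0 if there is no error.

s1: b1⊕b3⊕b5⊕b7⊕b9⊕b11⊕b13⊕b15 = 0⊕0⊕0⊕1⊕0⊕1⊕1⊕1 = 0
s2: b2⊕b3⊕b6⊕b7⊕b10⊕b11⊕b14⊕b15 = 0⊕0⊕0⊕1⊕0⊕1⊕0⊕1 = 1
s4: b4⊕b5⊕b6⊕b7⊕b12⊕b13⊕b14⊕b15 = 0⊕0⊕0⊕1⊕0⊕1⊕0⊕1 = 1
s8: b8⊕b9⊕b10⊕b11⊕b12⊕b13⊕b14⊕b15 = 1⊕0⊕0⊕1⊕0⊕1⊕0⊕1 = 0
Syndrome (s8...s1) = 0110 → position 6.

6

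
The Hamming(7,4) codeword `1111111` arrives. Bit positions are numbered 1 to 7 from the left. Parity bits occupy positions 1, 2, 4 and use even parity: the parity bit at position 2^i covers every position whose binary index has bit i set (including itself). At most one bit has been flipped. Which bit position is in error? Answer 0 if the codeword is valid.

0

s1: b1⊕b3⊕b5⊕b7 = 1⊕1⊕1⊕1 = 0
s2: b2⊕b3⊕b6⊕b7 = 1⊕1⊕1⊕1 = 0
s4: b4⊕b5⊕b6⊕b7 = 1⊕1⊕1⊕1 = 0
Syndrome (s4...s1) = 000 → position 0 (no error).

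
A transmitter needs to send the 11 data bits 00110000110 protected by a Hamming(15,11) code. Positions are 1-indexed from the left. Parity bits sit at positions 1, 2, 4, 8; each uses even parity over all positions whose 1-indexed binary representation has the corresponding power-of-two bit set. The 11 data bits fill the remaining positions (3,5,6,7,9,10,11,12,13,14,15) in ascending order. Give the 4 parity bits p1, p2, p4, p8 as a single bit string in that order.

Place data bits at non-power-of-two positions: b3=0, b5=0, b6=1, b7=1, b9=0, b10=0, b11=0, b12=0, b13=1, b14=1, b15=0.
p1 = XOR of data positions {3,5,7,9,11,13,15} = 0⊕0⊕1⊕0⊕0⊕1⊕0 = 0
p2 = XOR of data positions {3,6,7,10,11,14,15} = 0⊕1⊕1⊕0⊕0⊕1⊕0 = 1
p4 = XOR of data positions {5,6,7,12,13,14,15} = 0⊕1⊕1⊕0⊕1⊕1⊕0 = 0
p8 = XOR of data positions {9,10,11,12,13,14,15} = 0⊕0⊕0⊕0⊕1⊕1⊕0 = 0
Parity bits p1,p2,p4,p8 = 0100

0100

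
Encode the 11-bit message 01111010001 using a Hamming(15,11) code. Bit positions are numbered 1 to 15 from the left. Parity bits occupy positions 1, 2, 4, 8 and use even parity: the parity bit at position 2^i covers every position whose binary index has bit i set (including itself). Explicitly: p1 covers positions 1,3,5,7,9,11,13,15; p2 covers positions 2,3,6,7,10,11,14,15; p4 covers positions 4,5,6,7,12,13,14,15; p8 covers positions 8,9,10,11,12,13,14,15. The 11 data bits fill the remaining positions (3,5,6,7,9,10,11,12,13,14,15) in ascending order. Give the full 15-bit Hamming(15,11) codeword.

Place data bits at non-power-of-two positions: b3=0, b5=1, b6=1, b7=1, b9=1, b10=0, b11=1, b12=0, b13=0, b14=0, b15=1.
p1 = XOR of data positions {3,5,7,9,11,13,15} = 0⊕1⊕1⊕1⊕1⊕0⊕1 = 1
p2 = XOR of data positions {3,6,7,10,11,14,15} = 0⊕1⊕1⊕0⊕1⊕0⊕1 = 0
p4 = XOR of data positions {5,6,7,12,13,14,15} = 1⊕1⊕1⊕0⊕0⊕0⊕1 = 0
p8 = XOR of data positions {9,10,11,12,13,14,15} = 1⊕0⊕1⊕0⊕0⊕0⊕1 = 1
Codeword b1..b15 = 100011111010001

100011111010001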